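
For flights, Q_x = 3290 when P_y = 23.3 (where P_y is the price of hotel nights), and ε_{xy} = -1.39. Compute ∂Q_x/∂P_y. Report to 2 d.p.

-196.27

ε = (∂Q_x/∂P_y)·(P_y/Q_x) ⇒ ∂Q_x/∂P_y = ε·Q_x/P_y = -1.39 × 3290/23.3 ≈ -196.27.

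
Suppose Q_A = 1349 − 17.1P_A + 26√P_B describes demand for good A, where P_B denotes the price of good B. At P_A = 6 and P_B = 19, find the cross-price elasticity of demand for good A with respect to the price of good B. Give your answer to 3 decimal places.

0.042

At P_A = 6 and P_B = 19: Q_A = 1359.731.
∂Q_A/∂P_B = 26/(2√P_B) = 26/(2√19) = 2.9824.
ε = (∂Q_A/∂P_B)(P_B/Q_A) = 2.9824 × (19/1359.731) ≈ 0.042.
ε > 0: substitutes.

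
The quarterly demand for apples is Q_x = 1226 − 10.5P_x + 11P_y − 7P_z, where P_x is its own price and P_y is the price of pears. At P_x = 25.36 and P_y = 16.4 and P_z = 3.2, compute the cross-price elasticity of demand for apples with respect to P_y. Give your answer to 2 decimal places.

At P_x = 25.36 and P_y = 16.4 and P_z = 3.2: Q_x = 1117.72.
∂Q_x/∂P_y = 11.
ε = (∂Q_x/∂P_y)(P_y/Q_x) = 11 × (16.4/1117.72) ≈ 0.16.
Since ε > 0, apples and pears are substitutes.

0.16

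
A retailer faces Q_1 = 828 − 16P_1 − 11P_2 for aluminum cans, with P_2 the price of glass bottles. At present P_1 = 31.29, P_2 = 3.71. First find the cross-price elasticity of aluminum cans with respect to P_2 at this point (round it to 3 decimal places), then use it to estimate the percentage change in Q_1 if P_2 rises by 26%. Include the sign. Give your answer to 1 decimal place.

At P_1 = 31.29, P_2 = 3.71: Q_1 = 286.55.
∂Q_1/∂P_2 = -11.
ε = (∂Q_1/∂P_2)(P_2/Q_1) = -11.0000 × 3.71/286.55 ≈ -0.142.
%ΔQ_1 ≈ ε × %ΔP_2 = -0.142 × (26%) = -3.7%.

-3.7%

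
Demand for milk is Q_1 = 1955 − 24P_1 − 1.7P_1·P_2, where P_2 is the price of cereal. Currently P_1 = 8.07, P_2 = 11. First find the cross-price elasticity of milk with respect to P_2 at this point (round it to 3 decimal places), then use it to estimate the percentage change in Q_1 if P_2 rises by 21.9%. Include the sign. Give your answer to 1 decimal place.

At P_1 = 8.07, P_2 = 11: Q_1 = 1610.411.
∂Q_1/∂P_2 = -1.7P_1 = -13.7190.
ε = (∂Q_1/∂P_2)(P_2/Q_1) = -13.7190 × 11/1610.411 ≈ -0.094.
%ΔQ_1 ≈ ε × %ΔP_2 = -0.094 × (21.9%) = -2.1%.

-2.1%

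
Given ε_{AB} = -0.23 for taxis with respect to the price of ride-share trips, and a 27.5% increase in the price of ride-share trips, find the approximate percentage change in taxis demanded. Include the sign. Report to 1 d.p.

%ΔQ ≈ ε × %ΔP of ride-share trips = -0.23 × (27.5%) = -6.3%.
Demand for taxis falls by about 6.3%.

-6.3%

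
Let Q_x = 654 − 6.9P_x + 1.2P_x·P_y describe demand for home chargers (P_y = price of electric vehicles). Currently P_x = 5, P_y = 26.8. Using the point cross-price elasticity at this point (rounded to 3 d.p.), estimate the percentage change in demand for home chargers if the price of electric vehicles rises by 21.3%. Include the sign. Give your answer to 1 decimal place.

At P_x = 5, P_y = 26.8: Q_x = 780.3.
∂Q_x/∂P_y = 1.2P_x = 6.0000.
ε = (∂Q_x/∂P_y)(P_y/Q_x) = 6.0000 × 26.8/780.3 ≈ 0.206.
%ΔQ_x ≈ ε × %ΔP_y = 0.206 × (21.3%) = 4.4%.

4.4%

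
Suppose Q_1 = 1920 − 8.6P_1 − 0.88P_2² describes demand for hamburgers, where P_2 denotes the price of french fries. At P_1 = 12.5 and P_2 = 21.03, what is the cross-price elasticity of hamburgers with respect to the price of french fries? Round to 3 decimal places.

-0.547

At P_1 = 12.5 and P_2 = 21.03: Q_1 = 1423.310.
∂Q_1/∂P_2 = -1.76P_2 = -1.76(21.03) = -37.0128.
ε = (∂Q_1/∂P_2)(P_2/Q_1) = -37.0128 × (21.03/1423.310) ≈ -0.547.
ε < 0: complements.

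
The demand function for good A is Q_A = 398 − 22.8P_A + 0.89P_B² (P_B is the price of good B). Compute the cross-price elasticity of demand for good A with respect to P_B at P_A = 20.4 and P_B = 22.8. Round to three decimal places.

At P_A = 20.4 and P_B = 22.8: Q_A = 395.538.
∂Q_A/∂P_B = 1.78P_B = 1.78(22.8) = 40.5840.
ε = (∂Q_A/∂P_B)(P_B/Q_A) = 40.5840 × (22.8/395.538) ≈ 2.339.
ε > 0: substitutes.

2.339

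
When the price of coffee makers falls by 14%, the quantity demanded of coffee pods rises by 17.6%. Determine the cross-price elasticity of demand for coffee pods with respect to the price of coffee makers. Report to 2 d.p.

ε = (%ΔQ of coffee pods) / (%ΔP of coffee makers) = (17.6%) / (-14%) ≈ -1.26.
Negative cross-price elasticity: complements.

-1.26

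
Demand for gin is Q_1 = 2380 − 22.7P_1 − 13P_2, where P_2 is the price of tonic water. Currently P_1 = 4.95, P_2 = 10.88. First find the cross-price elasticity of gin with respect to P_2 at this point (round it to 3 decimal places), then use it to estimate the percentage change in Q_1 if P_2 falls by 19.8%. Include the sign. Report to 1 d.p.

1.3%

At P_1 = 4.95, P_2 = 10.88: Q_1 = 2126.195.
∂Q_1/∂P_2 = -13.
ε = (∂Q_1/∂P_2)(P_2/Q_1) = -13.0000 × 10.88/2126.195 ≈ -0.067.
%ΔQ_1 ≈ ε × %ΔP_2 = -0.067 × (-19.8%) = 1.3%.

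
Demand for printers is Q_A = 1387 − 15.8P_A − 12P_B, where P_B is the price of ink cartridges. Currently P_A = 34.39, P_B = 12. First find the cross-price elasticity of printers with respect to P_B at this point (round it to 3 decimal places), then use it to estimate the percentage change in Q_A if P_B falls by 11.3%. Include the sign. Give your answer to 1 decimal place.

2.3%

At P_A = 34.39, P_B = 12: Q_A = 699.638.
∂Q_A/∂P_B = -12.
ε = (∂Q_A/∂P_B)(P_B/Q_A) = -12.0000 × 12/699.638 ≈ -0.206.
%ΔQ_A ≈ ε × %ΔP_B = -0.206 × (-11.3%) = 2.3%.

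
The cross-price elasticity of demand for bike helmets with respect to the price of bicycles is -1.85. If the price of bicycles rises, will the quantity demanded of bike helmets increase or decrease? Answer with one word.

ε < 0 and the price of bicycles rises, so the quantity of bike helmets moves in the opposite direction: it decreases.

decrease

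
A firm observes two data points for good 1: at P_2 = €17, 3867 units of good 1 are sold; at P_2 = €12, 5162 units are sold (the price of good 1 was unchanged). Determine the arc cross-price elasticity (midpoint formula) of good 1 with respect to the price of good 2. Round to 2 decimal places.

-0.83

ΔQ_1 = 5162 − 3867 = 1295; ΔP_2 = 12 − 17 = -5.
Midpoints: Q̄_1 = 4514.5, P̄_2 = 14.50.
ε = (ΔQ_1/Q̄_1)/(ΔP_2/P̄_2) = (1295/4514.5)/(-5/14.50) ≈ -0.83.
ε < 0: good 1 and good 2 are complements.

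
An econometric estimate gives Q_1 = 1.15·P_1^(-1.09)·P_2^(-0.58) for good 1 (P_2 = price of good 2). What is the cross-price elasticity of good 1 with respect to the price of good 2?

-0.58

In a log-linear (constant-elasticity) demand function, the coefficient on the exponent of P_2 is the cross-price elasticity.
ε = -0.58. Negative, so good 1 and good 2 are complements.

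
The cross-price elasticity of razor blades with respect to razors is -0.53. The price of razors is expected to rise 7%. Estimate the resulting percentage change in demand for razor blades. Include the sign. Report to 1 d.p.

%ΔQ ≈ ε × %ΔP of razors = -0.53 × (7%) = -3.7%.
Demand for razor blades falls by about 3.7%.

-3.7%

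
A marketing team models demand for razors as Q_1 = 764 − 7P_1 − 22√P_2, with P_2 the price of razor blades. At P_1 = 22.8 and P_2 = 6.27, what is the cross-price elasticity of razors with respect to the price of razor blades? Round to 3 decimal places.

At P_1 = 22.8 and P_2 = 6.27: Q_1 = 549.312.
∂Q_1/∂P_2 = -22/(2√P_2) = -22/(2√6.27) = -4.3930.
ε = (∂Q_1/∂P_2)(P_2/Q_1) = -4.3930 × (6.27/549.312) ≈ -0.050.

-0.050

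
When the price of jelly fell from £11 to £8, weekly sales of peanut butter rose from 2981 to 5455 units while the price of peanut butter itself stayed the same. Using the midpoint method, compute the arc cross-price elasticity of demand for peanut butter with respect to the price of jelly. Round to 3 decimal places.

ΔQ_A = 5455 − 2981 = 2474; ΔP_B = 8 − 11 = -3.
Midpoints: Q̄_A = 4218.0, P̄_B = 9.50.
ε = (ΔQ_A/Q̄_A)/(ΔP_B/P̄_B) = (2474/4218.0)/(-3/9.50) ≈ -1.857.
ε < 0: peanut butter and jelly are complements.

-1.857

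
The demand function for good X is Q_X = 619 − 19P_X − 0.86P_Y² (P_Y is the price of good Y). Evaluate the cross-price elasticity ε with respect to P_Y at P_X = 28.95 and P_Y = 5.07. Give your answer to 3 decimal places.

At P_X = 28.95 and P_Y = 5.07: Q_X = 46.844.
∂Q_X/∂P_Y = -1.72P_Y = -1.72(5.07) = -8.7204.
ε = (∂Q_X/∂P_Y)(P_Y/Q_X) = -8.7204 × (5.07/46.844) ≈ -0.944.
ε < 0: complements.

-0.944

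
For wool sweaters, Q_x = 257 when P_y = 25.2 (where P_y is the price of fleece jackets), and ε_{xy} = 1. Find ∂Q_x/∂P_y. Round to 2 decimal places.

ε = (∂Q_x/∂P_y)·(P_y/Q_x) ⇒ ∂Q_x/∂P_y = ε·Q_x/P_y = 1 × 257/25.2 ≈ 10.20.

10.20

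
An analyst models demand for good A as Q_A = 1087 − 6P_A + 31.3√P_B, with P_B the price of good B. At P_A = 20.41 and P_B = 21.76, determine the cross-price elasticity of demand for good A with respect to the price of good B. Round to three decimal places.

At P_A = 20.41 and P_B = 21.76: Q_A = 1110.547.
∂Q_A/∂P_B = 31.3/(2√P_B) = 31.3/(2√21.76) = 3.3549.
ε = (∂Q_A/∂P_B)(P_B/Q_A) = 3.3549 × (21.76/1110.547) ≈ 0.066.
ε > 0: substitutes.

0.066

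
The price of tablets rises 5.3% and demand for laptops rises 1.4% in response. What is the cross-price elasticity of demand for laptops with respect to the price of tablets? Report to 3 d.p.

0.264

ε = (%ΔQ of laptops) / (%ΔP of tablets) = (1.4%) / (5.3%) ≈ 0.264.
Positive cross-price elasticity: substitutes.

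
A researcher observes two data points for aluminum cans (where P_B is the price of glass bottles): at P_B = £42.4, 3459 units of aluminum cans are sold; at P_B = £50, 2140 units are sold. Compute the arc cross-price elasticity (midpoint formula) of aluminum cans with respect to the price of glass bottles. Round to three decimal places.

-2.864

ΔQ_A = 2140 − 3459 = -1319; ΔP_B = 50 − 42.4 = 7.6.
Midpoints: Q̄_A = 2799.5, P̄_B = 46.20.
ε = (ΔQ_A/Q̄_A)/(ΔP_B/P̄_B) = (-1319/2799.5)/(7.6/46.20) ≈ -2.864.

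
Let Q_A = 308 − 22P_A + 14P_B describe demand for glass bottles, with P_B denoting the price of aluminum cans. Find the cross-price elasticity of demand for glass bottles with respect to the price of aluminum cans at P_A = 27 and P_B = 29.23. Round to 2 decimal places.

3.32

At P_A = 27 and P_B = 29.23: Q_A = 123.22.
∂Q_A/∂P_B = 14.
ε = (∂Q_A/∂P_B)(P_B/Q_A) = 14 × (29.23/123.22) ≈ 3.32.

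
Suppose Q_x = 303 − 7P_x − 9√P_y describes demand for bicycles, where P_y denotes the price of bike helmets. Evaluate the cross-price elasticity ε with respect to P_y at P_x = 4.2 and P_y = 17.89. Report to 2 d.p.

-0.08

At P_x = 4.2 and P_y = 17.89: Q_x = 235.533.
∂Q_x/∂P_y = -9/(2√P_y) = -9/(2√17.89) = -1.0639.
ε = (∂Q_x/∂P_y)(P_y/Q_x) = -1.0639 × (17.89/235.533) ≈ -0.08.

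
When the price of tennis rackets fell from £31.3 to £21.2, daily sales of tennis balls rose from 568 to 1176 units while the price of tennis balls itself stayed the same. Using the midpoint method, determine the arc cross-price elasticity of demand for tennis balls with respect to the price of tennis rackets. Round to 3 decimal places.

ΔQ_A = 1176 − 568 = 608; ΔP_B = 21.2 − 31.3 = -10.1.
Midpoints: Q̄_A = 872.0, P̄_B = 26.25.
ε = (ΔQ_A/Q̄_A)/(ΔP_B/P̄_B) = (608/872.0)/(-10.1/26.25) ≈ -1.812.

-1.812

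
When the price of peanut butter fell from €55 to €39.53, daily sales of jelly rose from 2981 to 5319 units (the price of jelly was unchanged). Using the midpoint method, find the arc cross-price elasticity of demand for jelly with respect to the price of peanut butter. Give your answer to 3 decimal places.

-1.721

ΔQ_A = 5319 − 2981 = 2338; ΔP_B = 39.53 − 55 = -15.47.
Midpoints: Q̄_A = 4150.0, P̄_B = 47.27.
ε = (ΔQ_A/Q̄_A)/(ΔP_B/P̄_B) = (2338/4150.0)/(-15.47/47.27) ≈ -1.721.
ε < 0: jelly and peanut butter are complements.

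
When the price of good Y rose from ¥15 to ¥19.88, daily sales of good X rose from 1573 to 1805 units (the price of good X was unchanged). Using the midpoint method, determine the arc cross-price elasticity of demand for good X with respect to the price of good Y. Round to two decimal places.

0.49

ΔQ_X = 1805 − 1573 = 232; ΔP_Y = 19.88 − 15 = 4.88.
Midpoints: Q̄_X = 1689.0, P̄_Y = 17.44.
ε = (ΔQ_X/Q̄_X)/(ΔP_Y/P̄_Y) = (232/1689.0)/(4.88/17.44) ≈ 0.49.
ε > 0: good X and good Y are substitutes.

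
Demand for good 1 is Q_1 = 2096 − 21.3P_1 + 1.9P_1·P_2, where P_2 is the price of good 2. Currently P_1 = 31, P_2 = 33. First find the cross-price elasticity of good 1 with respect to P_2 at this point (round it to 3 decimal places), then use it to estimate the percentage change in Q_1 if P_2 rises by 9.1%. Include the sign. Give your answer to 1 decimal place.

5.2%

At P_1 = 31, P_2 = 33: Q_1 = 3379.4.
∂Q_1/∂P_2 = 1.9P_1 = 58.9000.
ε = (∂Q_1/∂P_2)(P_2/Q_1) = 58.9000 × 33/3379.4 ≈ 0.575.
%ΔQ_1 ≈ ε × %ΔP_2 = 0.575 × (9.1%) = 5.2%.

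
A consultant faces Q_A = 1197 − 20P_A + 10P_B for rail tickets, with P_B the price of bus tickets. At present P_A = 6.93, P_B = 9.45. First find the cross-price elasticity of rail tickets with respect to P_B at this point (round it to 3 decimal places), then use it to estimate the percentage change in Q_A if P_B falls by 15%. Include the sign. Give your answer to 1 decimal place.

At P_A = 6.93, P_B = 9.45: Q_A = 1152.9.
∂Q_A/∂P_B = 10.
ε = (∂Q_A/∂P_B)(P_B/Q_A) = 10.0000 × 9.45/1152.9 ≈ 0.082.
%ΔQ_A ≈ ε × %ΔP_B = 0.082 × (-15%) = -1.2%.

-1.2%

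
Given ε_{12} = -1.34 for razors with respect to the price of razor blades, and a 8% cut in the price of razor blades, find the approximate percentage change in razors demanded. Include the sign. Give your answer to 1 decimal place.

%ΔQ ≈ ε × %ΔP of razor blades = -1.34 × (-8%) = 10.7%.

10.7%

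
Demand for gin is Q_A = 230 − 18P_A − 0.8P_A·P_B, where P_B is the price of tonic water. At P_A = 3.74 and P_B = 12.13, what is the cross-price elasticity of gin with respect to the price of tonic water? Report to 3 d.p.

At P_A = 3.74 and P_B = 12.13: Q_A = 126.387.
∂Q_A/∂P_B = -0.8P_A = -0.8(3.74) = -2.9920.
ε = (∂Q_A/∂P_B)(P_B/Q_A) = -2.9920 × (12.13/126.387) ≈ -0.287.

-0.287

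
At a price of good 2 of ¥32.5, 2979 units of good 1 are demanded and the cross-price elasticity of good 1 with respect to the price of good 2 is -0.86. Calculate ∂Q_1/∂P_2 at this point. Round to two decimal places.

-78.83

ε = (∂Q_1/∂P_2)·(P_2/Q_1) ⇒ ∂Q_1/∂P_2 = ε·Q_1/P_2 = -0.86 × 2979/32.5 ≈ -78.83.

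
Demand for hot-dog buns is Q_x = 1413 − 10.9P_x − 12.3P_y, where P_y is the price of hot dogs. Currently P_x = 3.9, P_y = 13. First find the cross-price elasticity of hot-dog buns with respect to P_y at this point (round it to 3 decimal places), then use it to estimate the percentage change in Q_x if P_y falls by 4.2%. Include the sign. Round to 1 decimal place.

0.6%

At P_x = 3.9, P_y = 13: Q_x = 1210.59.
∂Q_x/∂P_y = -12.3.
ε = (∂Q_x/∂P_y)(P_y/Q_x) = -12.3000 × 13/1210.59 ≈ -0.132.
%ΔQ_x ≈ ε × %ΔP_y = -0.132 × (-4.2%) = 0.6%.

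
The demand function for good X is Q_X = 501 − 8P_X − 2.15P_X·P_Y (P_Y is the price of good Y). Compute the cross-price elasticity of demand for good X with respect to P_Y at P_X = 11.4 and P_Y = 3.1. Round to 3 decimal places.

-0.228

At P_X = 11.4 and P_Y = 3.1: Q_X = 333.819.
∂Q_X/∂P_Y = -2.15P_X = -2.15(11.4) = -24.5100.
ε = (∂Q_X/∂P_Y)(P_Y/Q_X) = -24.5100 × (3.1/333.819) ≈ -0.228.
ε < 0: complements.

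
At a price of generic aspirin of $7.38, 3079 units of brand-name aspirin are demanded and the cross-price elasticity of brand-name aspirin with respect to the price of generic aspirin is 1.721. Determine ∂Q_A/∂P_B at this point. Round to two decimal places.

718.02

ε = (∂Q_A/∂P_B)·(P_B/Q_A) ⇒ ∂Q_A/∂P_B = ε·Q_A/P_B = 1.721 × 3079/7.38 ≈ 718.02.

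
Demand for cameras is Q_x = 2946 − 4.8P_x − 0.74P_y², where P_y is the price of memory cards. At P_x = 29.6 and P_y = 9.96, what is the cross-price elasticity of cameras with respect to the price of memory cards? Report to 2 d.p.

At P_x = 29.6 and P_y = 9.96: Q_x = 2730.511.
∂Q_x/∂P_y = -1.48P_y = -1.48(9.96) = -14.7408.
ε = (∂Q_x/∂P_y)(P_y/Q_x) = -14.7408 × (9.96/2730.511) ≈ -0.05.

-0.05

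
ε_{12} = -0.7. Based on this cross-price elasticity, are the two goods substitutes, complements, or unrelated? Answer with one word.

complements

ε = -0.7 < 0, so a higher price of good 2 lowers demand for good 1: complements.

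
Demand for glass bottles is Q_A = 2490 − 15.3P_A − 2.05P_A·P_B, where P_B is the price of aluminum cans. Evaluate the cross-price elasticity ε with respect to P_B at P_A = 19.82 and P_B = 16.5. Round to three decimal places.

At P_A = 19.82 and P_B = 16.5: Q_A = 1516.342.
∂Q_A/∂P_B = -2.05P_A = -2.05(19.82) = -40.6310.
ε = (∂Q_A/∂P_B)(P_B/Q_A) = -40.6310 × (16.5/1516.342) ≈ -0.442.
ε < 0: complements.

-0.442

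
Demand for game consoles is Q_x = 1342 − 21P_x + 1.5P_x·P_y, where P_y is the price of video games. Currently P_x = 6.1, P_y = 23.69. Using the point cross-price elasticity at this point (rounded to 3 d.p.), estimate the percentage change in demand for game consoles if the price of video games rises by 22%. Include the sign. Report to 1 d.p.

At P_x = 6.1, P_y = 23.69: Q_x = 1430.664.
∂Q_x/∂P_y = 1.5P_x = 9.1500.
ε = (∂Q_x/∂P_y)(P_y/Q_x) = 9.1500 × 23.69/1430.664 ≈ 0.152.
%ΔQ_x ≈ ε × %ΔP_y = 0.152 × (22%) = 3.3%.

3.3%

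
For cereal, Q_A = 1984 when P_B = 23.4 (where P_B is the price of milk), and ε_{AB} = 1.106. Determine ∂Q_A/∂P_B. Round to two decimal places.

93.77

ε = (∂Q_A/∂P_B)·(P_B/Q_A) ⇒ ∂Q_A/∂P_B = ε·Q_A/P_B = 1.106 × 1984/23.4 ≈ 93.77.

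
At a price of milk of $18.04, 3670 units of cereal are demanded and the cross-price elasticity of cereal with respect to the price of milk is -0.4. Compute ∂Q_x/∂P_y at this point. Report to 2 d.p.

ε = (∂Q_x/∂P_y)·(P_y/Q_x) ⇒ ∂Q_x/∂P_y = ε·Q_x/P_y = -0.4 × 3670/18.04 ≈ -81.37.

-81.37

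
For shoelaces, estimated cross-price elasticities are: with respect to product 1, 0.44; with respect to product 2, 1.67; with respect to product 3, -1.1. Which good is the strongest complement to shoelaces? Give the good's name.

product 3

Complements have ε < 0. The most negative value is -1.1 (product 3).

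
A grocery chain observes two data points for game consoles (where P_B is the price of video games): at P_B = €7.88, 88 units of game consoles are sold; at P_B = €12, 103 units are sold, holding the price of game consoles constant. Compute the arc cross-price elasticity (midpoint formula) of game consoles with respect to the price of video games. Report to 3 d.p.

ΔQ_A = 103 − 88 = 15; ΔP_B = 12 − 7.88 = 4.12.
Midpoints: Q̄_A = 95.5, P̄_B = 9.94.
ε = (ΔQ_A/Q̄_A)/(ΔP_B/P̄_B) = (15/95.5)/(4.12/9.94) ≈ 0.379.

0.379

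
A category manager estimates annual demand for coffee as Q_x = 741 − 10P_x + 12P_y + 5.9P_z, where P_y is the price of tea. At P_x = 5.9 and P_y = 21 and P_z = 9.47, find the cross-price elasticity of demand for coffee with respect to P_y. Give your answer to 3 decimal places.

At P_x = 5.9 and P_y = 21 and P_z = 9.47: Q_x = 989.873.
∂Q_x/∂P_y = 12.
ε = (∂Q_x/∂P_y)(P_y/Q_x) = 12 × (21/989.873) ≈ 0.255.
Since ε > 0, coffee and tea are substitutes.

0.255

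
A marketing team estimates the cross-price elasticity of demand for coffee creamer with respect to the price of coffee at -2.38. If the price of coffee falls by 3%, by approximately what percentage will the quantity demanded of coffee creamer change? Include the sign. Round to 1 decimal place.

7.1%

%ΔQ ≈ ε × %ΔP of coffee = -2.38 × (-3%) = 7.1%.
Demand for coffee creamer rises by about 7.1%.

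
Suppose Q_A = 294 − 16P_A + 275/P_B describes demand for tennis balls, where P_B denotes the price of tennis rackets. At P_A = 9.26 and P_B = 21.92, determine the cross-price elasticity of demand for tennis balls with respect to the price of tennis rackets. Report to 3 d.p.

-0.079

At P_A = 9.26 and P_B = 21.92: Q_A = 158.386.
∂Q_A/∂P_B = −275/P_B² = -0.5723.
ε = (∂Q_A/∂P_B)(P_B/Q_A) = -0.5723 × (21.92/158.386) ≈ -0.079.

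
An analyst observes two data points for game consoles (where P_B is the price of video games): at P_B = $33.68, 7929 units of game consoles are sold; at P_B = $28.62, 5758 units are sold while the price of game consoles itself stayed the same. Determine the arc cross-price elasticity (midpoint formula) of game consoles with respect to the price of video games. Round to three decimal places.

ΔQ_A = 5758 − 7929 = -2171; ΔP_B = 28.62 − 33.68 = -5.06.
Midpoints: Q̄_A = 6843.5, P̄_B = 31.15.
ε = (ΔQ_A/Q̄_A)/(ΔP_B/P̄_B) = (-2171/6843.5)/(-5.06/31.15) ≈ 1.953.

1.953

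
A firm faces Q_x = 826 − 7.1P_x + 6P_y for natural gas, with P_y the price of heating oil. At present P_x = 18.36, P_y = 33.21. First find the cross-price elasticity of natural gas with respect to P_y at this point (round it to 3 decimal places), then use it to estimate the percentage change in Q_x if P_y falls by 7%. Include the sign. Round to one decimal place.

At P_x = 18.36, P_y = 33.21: Q_x = 894.904.
∂Q_x/∂P_y = 6.
ε = (∂Q_x/∂P_y)(P_y/Q_x) = 6.0000 × 33.21/894.904 ≈ 0.223.
%ΔQ_x ≈ ε × %ΔP_y = 0.223 × (-7%) = -1.6%.

-1.6%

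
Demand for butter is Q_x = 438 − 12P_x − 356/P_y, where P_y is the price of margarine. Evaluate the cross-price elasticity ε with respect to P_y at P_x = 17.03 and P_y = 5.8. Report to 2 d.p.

At P_x = 17.03 and P_y = 5.8: Q_x = 172.261.
∂Q_x/∂P_y = 356/P_y² = 10.5826.
ε = (∂Q_x/∂P_y)(P_y/Q_x) = 10.5826 × (5.8/172.261) ≈ 0.36.

0.36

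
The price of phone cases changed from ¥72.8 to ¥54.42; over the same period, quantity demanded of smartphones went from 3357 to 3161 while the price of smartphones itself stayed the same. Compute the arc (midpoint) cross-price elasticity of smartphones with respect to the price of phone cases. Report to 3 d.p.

ΔQ_A = 3161 − 3357 = -196; ΔP_B = 54.42 − 72.8 = -18.38.
Midpoints: Q̄_A = 3259.0, P̄_B = 63.61.
ε = (ΔQ_A/Q̄_A)/(ΔP_B/P̄_B) = (-196/3259.0)/(-18.38/63.61) ≈ 0.208.
ε > 0: smartphones and phone cases are substitutes.

0.208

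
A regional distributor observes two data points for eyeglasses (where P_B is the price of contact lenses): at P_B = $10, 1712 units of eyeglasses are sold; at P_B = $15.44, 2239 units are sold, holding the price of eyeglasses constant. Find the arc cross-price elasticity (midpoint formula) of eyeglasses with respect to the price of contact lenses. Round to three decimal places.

ΔQ_A = 2239 − 1712 = 527; ΔP_B = 15.44 − 10 = 5.44.
Midpoints: Q̄_A = 1975.5, P̄_B = 12.72.
ε = (ΔQ_A/Q̄_A)/(ΔP_B/P̄_B) = (527/1975.5)/(5.44/12.72) ≈ 0.624.

0.624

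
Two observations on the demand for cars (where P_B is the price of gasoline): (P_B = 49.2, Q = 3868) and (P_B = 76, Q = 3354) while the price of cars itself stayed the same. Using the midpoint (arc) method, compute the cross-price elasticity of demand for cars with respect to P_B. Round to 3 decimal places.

ΔQ_A = 3354 − 3868 = -514; ΔP_B = 76 − 49.2 = 26.8.
Midpoints: Q̄_A = 3611.0, P̄_B = 62.60.
ε = (ΔQ_A/Q̄_A)/(ΔP_B/P̄_B) = (-514/3611.0)/(26.8/62.60) ≈ -0.332.
ε < 0: cars and gasoline are complements.

-0.332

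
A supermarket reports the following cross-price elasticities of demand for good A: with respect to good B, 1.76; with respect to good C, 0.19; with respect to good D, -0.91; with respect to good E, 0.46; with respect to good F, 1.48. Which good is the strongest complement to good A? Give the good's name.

Complements have ε < 0. The most negative value is -0.91 (good D).

good D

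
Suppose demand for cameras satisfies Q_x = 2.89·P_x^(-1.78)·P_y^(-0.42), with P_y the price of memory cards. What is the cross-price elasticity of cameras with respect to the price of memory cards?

In a log-linear (constant-elasticity) demand function, the coefficient on the exponent of P_y is the cross-price elasticity.
ε = -0.42. Negative, so cameras and memory cards are complements.

-0.42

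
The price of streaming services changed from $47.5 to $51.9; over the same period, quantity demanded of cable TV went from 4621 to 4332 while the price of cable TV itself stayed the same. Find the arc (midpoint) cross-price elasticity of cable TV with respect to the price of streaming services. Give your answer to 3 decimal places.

ΔQ_A = 4332 − 4621 = -289; ΔP_B = 51.9 − 47.5 = 4.4.
Midpoints: Q̄_A = 4476.5, P̄_B = 49.70.
ε = (ΔQ_A/Q̄_A)/(ΔP_B/P̄_B) = (-289/4476.5)/(4.4/49.70) ≈ -0.729.

-0.729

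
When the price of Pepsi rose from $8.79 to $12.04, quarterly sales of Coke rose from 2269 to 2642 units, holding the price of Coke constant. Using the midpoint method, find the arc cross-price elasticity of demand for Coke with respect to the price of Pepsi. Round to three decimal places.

ΔQ_A = 2642 − 2269 = 373; ΔP_B = 12.04 − 8.79 = 3.25.
Midpoints: Q̄_A = 2455.5, P̄_B = 10.41.
ε = (ΔQ_A/Q̄_A)/(ΔP_B/P̄_B) = (373/2455.5)/(3.25/10.41) ≈ 0.487.

0.487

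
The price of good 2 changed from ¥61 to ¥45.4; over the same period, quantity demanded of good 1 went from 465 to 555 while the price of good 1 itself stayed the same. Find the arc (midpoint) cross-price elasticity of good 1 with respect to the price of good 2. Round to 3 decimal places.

-0.602

ΔQ_1 = 555 − 465 = 90; ΔP_2 = 45.4 − 61 = -15.6.
Midpoints: Q̄_1 = 510.0, P̄_2 = 53.20.
ε = (ΔQ_1/Q̄_1)/(ΔP_2/P̄_2) = (90/510.0)/(-15.6/53.20) ≈ -0.602.
ε < 0: good 1 and good 2 are complements.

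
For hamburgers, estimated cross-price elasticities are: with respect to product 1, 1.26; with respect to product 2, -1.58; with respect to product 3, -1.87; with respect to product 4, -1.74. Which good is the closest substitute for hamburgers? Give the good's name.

Substitutes have ε > 0. Among the positive values, 1.26 (product 1) is largest.

product 1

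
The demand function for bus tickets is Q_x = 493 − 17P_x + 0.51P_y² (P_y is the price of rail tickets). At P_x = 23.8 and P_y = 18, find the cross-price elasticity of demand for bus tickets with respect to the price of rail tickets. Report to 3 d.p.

1.303

At P_x = 23.8 and P_y = 18: Q_x = 253.64.
∂Q_x/∂P_y = 1.02P_y = 1.02(18) = 18.3600.
ε = (∂Q_x/∂P_y)(P_y/Q_x) = 18.3600 × (18/253.64) ≈ 1.303.
ε > 0: substitutes.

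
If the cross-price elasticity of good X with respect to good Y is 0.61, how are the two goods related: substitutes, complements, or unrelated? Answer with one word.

ε = 0.61 > 0, so a higher price of good Y raises demand for good X: substitutes.

substitutes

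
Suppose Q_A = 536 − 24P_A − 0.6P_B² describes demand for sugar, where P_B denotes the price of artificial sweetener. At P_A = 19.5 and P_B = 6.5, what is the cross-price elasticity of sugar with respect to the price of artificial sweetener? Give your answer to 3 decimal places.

At P_A = 19.5 and P_B = 6.5: Q_A = 42.65.
∂Q_A/∂P_B = -1.2P_B = -1.2(6.5) = -7.8000.
ε = (∂Q_A/∂P_B)(P_B/Q_A) = -7.8000 × (6.5/42.65) ≈ -1.189.
ε < 0: complements.

-1.189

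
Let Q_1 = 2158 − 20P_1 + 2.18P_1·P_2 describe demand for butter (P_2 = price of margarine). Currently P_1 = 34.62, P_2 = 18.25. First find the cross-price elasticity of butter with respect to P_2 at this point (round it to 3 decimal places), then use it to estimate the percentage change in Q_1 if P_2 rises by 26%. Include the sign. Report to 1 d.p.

12.6%

At P_1 = 34.62, P_2 = 18.25: Q_1 = 2842.957.
∂Q_1/∂P_2 = 2.18P_1 = 75.4716.
ε = (∂Q_1/∂P_2)(P_2/Q_1) = 75.4716 × 18.25/2842.957 ≈ 0.484.
%ΔQ_1 ≈ ε × %ΔP_2 = 0.484 × (26%) = 12.6%.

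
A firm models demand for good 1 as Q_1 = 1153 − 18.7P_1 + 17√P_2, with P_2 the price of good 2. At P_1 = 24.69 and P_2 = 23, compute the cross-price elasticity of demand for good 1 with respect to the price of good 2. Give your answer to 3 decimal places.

At P_1 = 24.69 and P_2 = 23: Q_1 = 772.826.
∂Q_1/∂P_2 = 17/(2√P_2) = 17/(2√23) = 1.7724.
ε = (∂Q_1/∂P_2)(P_2/Q_1) = 1.7724 × (23/772.826) ≈ 0.053.
ε > 0: substitutes.

0.053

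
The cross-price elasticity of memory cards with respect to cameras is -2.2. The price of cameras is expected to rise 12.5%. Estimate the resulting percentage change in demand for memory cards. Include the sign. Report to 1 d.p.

%ΔQ ≈ ε × %ΔP of cameras = -2.2 × (12.5%) = -27.5%.

-27.5%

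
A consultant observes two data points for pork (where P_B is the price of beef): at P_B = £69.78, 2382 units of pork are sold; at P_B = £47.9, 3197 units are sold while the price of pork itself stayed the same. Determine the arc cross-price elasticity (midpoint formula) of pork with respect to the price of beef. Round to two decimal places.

ΔQ_A = 3197 − 2382 = 815; ΔP_B = 47.9 − 69.78 = -21.88.
Midpoints: Q̄_A = 2789.5, P̄_B = 58.84.
ε = (ΔQ_A/Q̄_A)/(ΔP_B/P̄_B) = (815/2789.5)/(-21.88/58.84) ≈ -0.79.

-0.79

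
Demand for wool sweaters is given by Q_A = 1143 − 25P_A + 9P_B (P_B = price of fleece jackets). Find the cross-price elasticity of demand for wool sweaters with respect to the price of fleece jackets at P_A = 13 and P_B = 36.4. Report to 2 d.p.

0.29

At P_A = 13 and P_B = 36.4: Q_A = 1145.6.
∂Q_A/∂P_B = 9.
ε = (∂Q_A/∂P_B)(P_B/Q_A) = 9 × (36.4/1145.6) ≈ 0.29.
Since ε > 0, wool sweaters and fleece jackets are substitutes.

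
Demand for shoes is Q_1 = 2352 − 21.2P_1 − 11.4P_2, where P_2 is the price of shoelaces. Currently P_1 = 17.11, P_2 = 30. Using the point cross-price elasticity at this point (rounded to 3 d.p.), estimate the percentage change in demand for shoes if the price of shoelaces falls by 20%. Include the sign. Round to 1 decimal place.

4.2%

At P_1 = 17.11, P_2 = 30: Q_1 = 1647.268.
∂Q_1/∂P_2 = -11.4.
ε = (∂Q_1/∂P_2)(P_2/Q_1) = -11.4000 × 30/1647.268 ≈ -0.208.
%ΔQ_1 ≈ ε × %ΔP_2 = -0.208 × (-20%) = 4.2%.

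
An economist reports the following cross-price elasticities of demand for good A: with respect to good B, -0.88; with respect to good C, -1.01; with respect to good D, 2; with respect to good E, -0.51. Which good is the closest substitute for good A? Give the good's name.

Substitutes have ε > 0. Among the positive values, 2 (good D) is largest.

good D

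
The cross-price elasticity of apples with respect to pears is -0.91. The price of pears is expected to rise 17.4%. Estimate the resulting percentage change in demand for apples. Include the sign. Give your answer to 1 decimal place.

%ΔQ ≈ ε × %ΔP of pears = -0.91 × (17.4%) = -15.8%.
Demand for apples falls by about 15.8%.

-15.8%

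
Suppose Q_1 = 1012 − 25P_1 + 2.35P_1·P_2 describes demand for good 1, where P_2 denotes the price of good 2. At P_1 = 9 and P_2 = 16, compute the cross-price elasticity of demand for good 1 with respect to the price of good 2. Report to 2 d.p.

At P_1 = 9 and P_2 = 16: Q_1 = 1125.4.
∂Q_1/∂P_2 = 2.35P_1 = 2.35(9) = 21.1500.
ε = (∂Q_1/∂P_2)(P_2/Q_1) = 21.1500 × (16/1125.4) ≈ 0.30.
ε > 0: substitutes.

0.30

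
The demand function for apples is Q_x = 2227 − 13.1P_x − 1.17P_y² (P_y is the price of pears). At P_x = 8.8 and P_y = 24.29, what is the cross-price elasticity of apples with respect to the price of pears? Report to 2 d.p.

-0.97

At P_x = 8.8 and P_y = 24.29: Q_x = 1421.415.
∂Q_x/∂P_y = -2.34P_y = -2.34(24.29) = -56.8386.
ε = (∂Q_x/∂P_y)(P_y/Q_x) = -56.8386 × (24.29/1421.415) ≈ -0.97.
ε < 0: complements.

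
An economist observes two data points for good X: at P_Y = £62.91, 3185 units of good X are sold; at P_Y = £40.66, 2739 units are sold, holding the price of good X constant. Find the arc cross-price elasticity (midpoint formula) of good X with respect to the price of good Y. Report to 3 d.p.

0.350

ΔQ_X = 2739 − 3185 = -446; ΔP_Y = 40.66 − 62.91 = -22.25.
Midpoints: Q̄_X = 2962.0, P̄_Y = 51.78.
ε = (ΔQ_X/Q̄_X)/(ΔP_Y/P̄_Y) = (-446/2962.0)/(-22.25/51.78) ≈ 0.350.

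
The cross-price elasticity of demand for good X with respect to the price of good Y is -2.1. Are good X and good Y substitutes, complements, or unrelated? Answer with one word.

ε = -2.1 < 0, so a higher price of good Y lowers demand for good X: complements.

complements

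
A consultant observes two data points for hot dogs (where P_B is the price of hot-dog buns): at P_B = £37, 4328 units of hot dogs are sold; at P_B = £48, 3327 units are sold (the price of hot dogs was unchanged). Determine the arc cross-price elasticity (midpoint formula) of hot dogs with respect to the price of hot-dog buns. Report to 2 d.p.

ΔQ_A = 3327 − 4328 = -1001; ΔP_B = 48 − 37 = 11.
Midpoints: Q̄_A = 3827.5, P̄_B = 42.50.
ε = (ΔQ_A/Q̄_A)/(ΔP_B/P̄_B) = (-1001/3827.5)/(11/42.50) ≈ -1.01.
ε < 0: hot dogs and hot-dog buns are complements.

-1.01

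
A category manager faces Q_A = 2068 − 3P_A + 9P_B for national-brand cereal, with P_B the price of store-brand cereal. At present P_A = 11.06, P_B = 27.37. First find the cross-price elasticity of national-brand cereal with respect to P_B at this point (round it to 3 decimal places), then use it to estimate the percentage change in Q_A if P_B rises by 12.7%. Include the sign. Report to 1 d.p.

At P_A = 11.06, P_B = 27.37: Q_A = 2281.15.
∂Q_A/∂P_B = 9.
ε = (∂Q_A/∂P_B)(P_B/Q_A) = 9.0000 × 27.37/2281.15 ≈ 0.108.
%ΔQ_A ≈ ε × %ΔP_B = 0.108 × (12.7%) = 1.4%.

1.4%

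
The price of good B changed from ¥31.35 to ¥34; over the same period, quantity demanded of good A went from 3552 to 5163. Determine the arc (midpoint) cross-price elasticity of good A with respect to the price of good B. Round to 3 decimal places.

ΔQ_A = 5163 − 3552 = 1611; ΔP_B = 34 − 31.35 = 2.65.
Midpoints: Q̄_A = 4357.5, P̄_B = 32.67.
ε = (ΔQ_A/Q̄_A)/(ΔP_B/P̄_B) = (1611/4357.5)/(2.65/32.67) ≈ 4.559.

4.559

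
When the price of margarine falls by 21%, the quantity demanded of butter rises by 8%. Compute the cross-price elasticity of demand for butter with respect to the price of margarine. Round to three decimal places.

-0.381

ε = (%ΔQ of butter) / (%ΔP of margarine) = (8%) / (-21%) ≈ -0.381.
Negative cross-price elasticity: complements.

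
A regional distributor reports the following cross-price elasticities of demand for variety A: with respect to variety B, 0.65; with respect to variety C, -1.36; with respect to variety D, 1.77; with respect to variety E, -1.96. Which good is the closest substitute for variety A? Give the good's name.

Substitutes have ε > 0. Among the positive values, 1.77 (variety D) is largest.

variety D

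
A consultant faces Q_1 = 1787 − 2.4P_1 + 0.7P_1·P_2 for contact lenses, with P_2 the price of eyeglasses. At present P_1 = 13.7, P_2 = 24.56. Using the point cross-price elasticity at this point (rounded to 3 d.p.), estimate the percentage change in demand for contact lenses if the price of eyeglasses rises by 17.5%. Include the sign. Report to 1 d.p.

At P_1 = 13.7, P_2 = 24.56: Q_1 = 1989.650.
∂Q_1/∂P_2 = 0.7P_1 = 9.5900.
ε = (∂Q_1/∂P_2)(P_2/Q_1) = 9.5900 × 24.56/1989.650 ≈ 0.118.
%ΔQ_1 ≈ ε × %ΔP_2 = 0.118 × (17.5%) = 2.1%.

2.1%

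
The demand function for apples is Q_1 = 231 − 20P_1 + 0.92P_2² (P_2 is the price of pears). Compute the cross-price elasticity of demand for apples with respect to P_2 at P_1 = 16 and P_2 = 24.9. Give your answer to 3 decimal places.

At P_1 = 16 and P_2 = 24.9: Q_1 = 481.409.
∂Q_1/∂P_2 = 1.84P_2 = 1.84(24.9) = 45.8160.
ε = (∂Q_1/∂P_2)(P_2/Q_1) = 45.8160 × (24.9/481.409) ≈ 2.370.

2.370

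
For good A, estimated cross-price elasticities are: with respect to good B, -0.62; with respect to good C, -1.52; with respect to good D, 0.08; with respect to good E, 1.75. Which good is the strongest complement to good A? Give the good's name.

good C

Complements have ε < 0. The most negative value is -1.52 (good C).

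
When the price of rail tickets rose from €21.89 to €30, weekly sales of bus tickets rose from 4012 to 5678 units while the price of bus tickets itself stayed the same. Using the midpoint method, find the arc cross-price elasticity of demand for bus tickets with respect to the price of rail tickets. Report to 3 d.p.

ΔQ_A = 5678 − 4012 = 1666; ΔP_B = 30 − 21.89 = 8.11.
Midpoints: Q̄_A = 4845.0, P̄_B = 25.95.
ε = (ΔQ_A/Q̄_A)/(ΔP_B/P̄_B) = (1666/4845.0)/(8.11/25.95) ≈ 1.100.

1.100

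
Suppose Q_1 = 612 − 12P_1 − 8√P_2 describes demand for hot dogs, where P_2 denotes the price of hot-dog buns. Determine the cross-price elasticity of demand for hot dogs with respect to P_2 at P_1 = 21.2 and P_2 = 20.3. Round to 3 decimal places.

At P_1 = 21.2 and P_2 = 20.3: Q_1 = 321.556.
∂Q_1/∂P_2 = -8/(2√P_2) = -8/(2√20.3) = -0.8878.
ε = (∂Q_1/∂P_2)(P_2/Q_1) = -0.8878 × (20.3/321.556) ≈ -0.056.

-0.056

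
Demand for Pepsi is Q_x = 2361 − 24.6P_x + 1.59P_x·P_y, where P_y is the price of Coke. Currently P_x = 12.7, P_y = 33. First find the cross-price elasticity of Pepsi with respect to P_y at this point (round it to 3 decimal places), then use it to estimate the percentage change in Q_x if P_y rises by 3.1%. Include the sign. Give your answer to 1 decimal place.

At P_x = 12.7, P_y = 33: Q_x = 2714.949.
∂Q_x/∂P_y = 1.59P_x = 20.1930.
ε = (∂Q_x/∂P_y)(P_y/Q_x) = 20.1930 × 33/2714.949 ≈ 0.245.
%ΔQ_x ≈ ε × %ΔP_y = 0.245 × (3.1%) = 0.8%.

0.8%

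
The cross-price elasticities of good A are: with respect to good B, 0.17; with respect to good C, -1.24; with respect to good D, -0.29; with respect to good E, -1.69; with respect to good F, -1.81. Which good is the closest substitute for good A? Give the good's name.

Substitutes have ε > 0. Among the positive values, 0.17 (good B) is largest.

good B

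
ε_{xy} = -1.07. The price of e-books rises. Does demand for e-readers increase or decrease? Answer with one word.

ε < 0 and the price of e-books rises, so the quantity of e-readers moves in the opposite direction: it decreases.

decrease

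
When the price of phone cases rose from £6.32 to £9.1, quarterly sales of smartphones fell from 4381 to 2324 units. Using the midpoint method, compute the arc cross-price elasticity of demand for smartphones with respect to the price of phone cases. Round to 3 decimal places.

ΔQ_A = 2324 − 4381 = -2057; ΔP_B = 9.1 − 6.32 = 2.78.
Midpoints: Q̄_A = 3352.5, P̄_B = 7.71.
ε = (ΔQ_A/Q̄_A)/(ΔP_B/P̄_B) = (-2057/3352.5)/(2.78/7.71) ≈ -1.702.
ε < 0: smartphones and phone cases are complements.

-1.702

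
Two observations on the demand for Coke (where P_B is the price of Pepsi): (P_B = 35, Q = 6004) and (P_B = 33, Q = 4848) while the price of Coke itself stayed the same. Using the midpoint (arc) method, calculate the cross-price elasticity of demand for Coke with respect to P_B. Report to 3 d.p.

3.622

ΔQ_A = 4848 − 6004 = -1156; ΔP_B = 33 − 35 = -2.
Midpoints: Q̄_A = 5426.0, P̄_B = 34.00.
ε = (ΔQ_A/Q̄_A)/(ΔP_B/P̄_B) = (-1156/5426.0)/(-2/34.00) ≈ 3.622.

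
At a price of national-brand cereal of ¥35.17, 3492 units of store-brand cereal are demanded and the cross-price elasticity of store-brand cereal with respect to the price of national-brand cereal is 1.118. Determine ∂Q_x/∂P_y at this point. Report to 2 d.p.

111.01

ε = (∂Q_x/∂P_y)·(P_y/Q_x) ⇒ ∂Q_x/∂P_y = ε·Q_x/P_y = 1.118 × 3492/35.17 ≈ 111.01.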